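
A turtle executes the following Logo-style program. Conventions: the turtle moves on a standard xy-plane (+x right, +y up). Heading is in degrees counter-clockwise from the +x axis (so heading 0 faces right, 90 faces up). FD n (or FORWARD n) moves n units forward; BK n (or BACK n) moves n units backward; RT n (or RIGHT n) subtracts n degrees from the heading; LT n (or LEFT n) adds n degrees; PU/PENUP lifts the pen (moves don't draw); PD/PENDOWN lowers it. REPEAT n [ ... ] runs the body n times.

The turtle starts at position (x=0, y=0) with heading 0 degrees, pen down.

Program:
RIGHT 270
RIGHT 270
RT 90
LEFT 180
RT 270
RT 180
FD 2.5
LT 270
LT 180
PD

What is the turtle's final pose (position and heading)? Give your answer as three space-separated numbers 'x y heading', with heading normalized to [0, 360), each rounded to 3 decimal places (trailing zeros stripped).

Answer: -2.5 0 270

Derivation:
Executing turtle program step by step:
Start: pos=(0,0), heading=0, pen down
RT 270: heading 0 -> 90
RT 270: heading 90 -> 180
RT 90: heading 180 -> 90
LT 180: heading 90 -> 270
RT 270: heading 270 -> 0
RT 180: heading 0 -> 180
FD 2.5: (0,0) -> (-2.5,0) [heading=180, draw]
LT 270: heading 180 -> 90
LT 180: heading 90 -> 270
PD: pen down
Final: pos=(-2.5,0), heading=270, 1 segment(s) drawn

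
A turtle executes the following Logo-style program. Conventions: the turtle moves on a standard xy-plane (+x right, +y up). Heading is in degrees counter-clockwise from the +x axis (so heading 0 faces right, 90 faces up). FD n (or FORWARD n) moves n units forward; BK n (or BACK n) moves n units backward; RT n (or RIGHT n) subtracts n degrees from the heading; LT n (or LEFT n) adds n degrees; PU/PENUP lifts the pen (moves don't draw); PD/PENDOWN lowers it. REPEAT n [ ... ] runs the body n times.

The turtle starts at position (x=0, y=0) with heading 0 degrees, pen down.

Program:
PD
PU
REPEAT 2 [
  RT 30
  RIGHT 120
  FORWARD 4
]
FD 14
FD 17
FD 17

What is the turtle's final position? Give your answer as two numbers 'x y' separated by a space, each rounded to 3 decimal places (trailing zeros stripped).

Answer: 22.536 43.033

Derivation:
Executing turtle program step by step:
Start: pos=(0,0), heading=0, pen down
PD: pen down
PU: pen up
REPEAT 2 [
  -- iteration 1/2 --
  RT 30: heading 0 -> 330
  RT 120: heading 330 -> 210
  FD 4: (0,0) -> (-3.464,-2) [heading=210, move]
  -- iteration 2/2 --
  RT 30: heading 210 -> 180
  RT 120: heading 180 -> 60
  FD 4: (-3.464,-2) -> (-1.464,1.464) [heading=60, move]
]
FD 14: (-1.464,1.464) -> (5.536,13.588) [heading=60, move]
FD 17: (5.536,13.588) -> (14.036,28.311) [heading=60, move]
FD 17: (14.036,28.311) -> (22.536,43.033) [heading=60, move]
Final: pos=(22.536,43.033), heading=60, 0 segment(s) drawn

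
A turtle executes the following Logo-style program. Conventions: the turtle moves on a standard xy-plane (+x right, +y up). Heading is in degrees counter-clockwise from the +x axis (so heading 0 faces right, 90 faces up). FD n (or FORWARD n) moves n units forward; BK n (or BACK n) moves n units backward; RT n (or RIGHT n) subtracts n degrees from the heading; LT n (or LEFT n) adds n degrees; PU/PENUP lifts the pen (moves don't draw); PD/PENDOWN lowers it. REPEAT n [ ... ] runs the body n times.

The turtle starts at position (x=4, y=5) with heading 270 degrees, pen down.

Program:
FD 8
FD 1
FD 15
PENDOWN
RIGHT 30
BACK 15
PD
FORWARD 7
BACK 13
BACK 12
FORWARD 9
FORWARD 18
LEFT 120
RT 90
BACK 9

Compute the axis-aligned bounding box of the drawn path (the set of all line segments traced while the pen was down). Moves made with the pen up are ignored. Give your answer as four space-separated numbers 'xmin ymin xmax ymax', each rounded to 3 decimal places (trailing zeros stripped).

Answer: 4 -19 20.5 9.579

Derivation:
Executing turtle program step by step:
Start: pos=(4,5), heading=270, pen down
FD 8: (4,5) -> (4,-3) [heading=270, draw]
FD 1: (4,-3) -> (4,-4) [heading=270, draw]
FD 15: (4,-4) -> (4,-19) [heading=270, draw]
PD: pen down
RT 30: heading 270 -> 240
BK 15: (4,-19) -> (11.5,-6.01) [heading=240, draw]
PD: pen down
FD 7: (11.5,-6.01) -> (8,-12.072) [heading=240, draw]
BK 13: (8,-12.072) -> (14.5,-0.813) [heading=240, draw]
BK 12: (14.5,-0.813) -> (20.5,9.579) [heading=240, draw]
FD 9: (20.5,9.579) -> (16,1.785) [heading=240, draw]
FD 18: (16,1.785) -> (7,-13.804) [heading=240, draw]
LT 120: heading 240 -> 0
RT 90: heading 0 -> 270
BK 9: (7,-13.804) -> (7,-4.804) [heading=270, draw]
Final: pos=(7,-4.804), heading=270, 10 segment(s) drawn

Segment endpoints: x in {4, 4, 4, 7, 7, 8, 11.5, 14.5, 16, 20.5}, y in {-19, -13.804, -12.072, -6.01, -4.804, -4, -3, -0.813, 1.785, 5, 9.579}
xmin=4, ymin=-19, xmax=20.5, ymax=9.579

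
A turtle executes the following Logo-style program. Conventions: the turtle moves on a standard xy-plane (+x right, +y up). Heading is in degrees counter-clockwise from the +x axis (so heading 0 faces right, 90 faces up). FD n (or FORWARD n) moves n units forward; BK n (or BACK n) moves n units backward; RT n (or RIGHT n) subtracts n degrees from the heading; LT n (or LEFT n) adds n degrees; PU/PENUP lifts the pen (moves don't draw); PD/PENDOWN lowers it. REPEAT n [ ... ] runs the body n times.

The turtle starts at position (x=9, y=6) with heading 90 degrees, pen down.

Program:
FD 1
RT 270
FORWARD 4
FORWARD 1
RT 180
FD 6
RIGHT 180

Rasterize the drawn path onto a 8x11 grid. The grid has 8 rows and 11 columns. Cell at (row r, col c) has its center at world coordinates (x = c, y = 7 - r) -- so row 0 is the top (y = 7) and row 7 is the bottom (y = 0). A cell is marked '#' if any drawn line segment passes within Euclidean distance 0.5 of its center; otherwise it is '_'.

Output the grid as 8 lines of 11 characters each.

Segment 0: (9,6) -> (9,7)
Segment 1: (9,7) -> (5,7)
Segment 2: (5,7) -> (4,7)
Segment 3: (4,7) -> (10,7)

Answer: ____#######
_________#_
___________
___________
___________
___________
___________
___________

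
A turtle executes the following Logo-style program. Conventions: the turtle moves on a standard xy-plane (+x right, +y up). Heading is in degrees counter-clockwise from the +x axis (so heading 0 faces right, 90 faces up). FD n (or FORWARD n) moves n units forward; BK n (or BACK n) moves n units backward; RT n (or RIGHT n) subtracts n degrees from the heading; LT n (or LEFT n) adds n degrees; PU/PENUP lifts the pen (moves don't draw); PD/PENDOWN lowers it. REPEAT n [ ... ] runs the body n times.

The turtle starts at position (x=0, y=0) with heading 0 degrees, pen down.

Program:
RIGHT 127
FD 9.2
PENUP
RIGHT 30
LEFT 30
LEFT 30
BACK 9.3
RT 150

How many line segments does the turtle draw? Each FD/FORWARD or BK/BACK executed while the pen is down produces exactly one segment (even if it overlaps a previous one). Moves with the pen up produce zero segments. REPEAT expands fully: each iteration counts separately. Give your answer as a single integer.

Executing turtle program step by step:
Start: pos=(0,0), heading=0, pen down
RT 127: heading 0 -> 233
FD 9.2: (0,0) -> (-5.537,-7.347) [heading=233, draw]
PU: pen up
RT 30: heading 233 -> 203
LT 30: heading 203 -> 233
LT 30: heading 233 -> 263
BK 9.3: (-5.537,-7.347) -> (-4.403,1.883) [heading=263, move]
RT 150: heading 263 -> 113
Final: pos=(-4.403,1.883), heading=113, 1 segment(s) drawn
Segments drawn: 1

Answer: 1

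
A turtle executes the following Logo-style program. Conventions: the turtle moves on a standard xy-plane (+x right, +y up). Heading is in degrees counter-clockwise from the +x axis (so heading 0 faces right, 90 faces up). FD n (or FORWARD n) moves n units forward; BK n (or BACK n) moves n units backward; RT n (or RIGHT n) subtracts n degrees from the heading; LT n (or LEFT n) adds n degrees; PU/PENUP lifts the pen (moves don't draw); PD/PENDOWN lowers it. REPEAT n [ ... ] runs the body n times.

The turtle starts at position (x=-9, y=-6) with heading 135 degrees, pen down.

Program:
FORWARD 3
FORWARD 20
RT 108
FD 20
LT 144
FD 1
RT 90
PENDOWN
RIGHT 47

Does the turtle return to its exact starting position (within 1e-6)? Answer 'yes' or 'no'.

Executing turtle program step by step:
Start: pos=(-9,-6), heading=135, pen down
FD 3: (-9,-6) -> (-11.121,-3.879) [heading=135, draw]
FD 20: (-11.121,-3.879) -> (-25.263,10.263) [heading=135, draw]
RT 108: heading 135 -> 27
FD 20: (-25.263,10.263) -> (-7.443,19.343) [heading=27, draw]
LT 144: heading 27 -> 171
FD 1: (-7.443,19.343) -> (-8.431,19.5) [heading=171, draw]
RT 90: heading 171 -> 81
PD: pen down
RT 47: heading 81 -> 34
Final: pos=(-8.431,19.5), heading=34, 4 segment(s) drawn

Start position: (-9, -6)
Final position: (-8.431, 19.5)
Distance = 25.506; >= 1e-6 -> NOT closed

Answer: no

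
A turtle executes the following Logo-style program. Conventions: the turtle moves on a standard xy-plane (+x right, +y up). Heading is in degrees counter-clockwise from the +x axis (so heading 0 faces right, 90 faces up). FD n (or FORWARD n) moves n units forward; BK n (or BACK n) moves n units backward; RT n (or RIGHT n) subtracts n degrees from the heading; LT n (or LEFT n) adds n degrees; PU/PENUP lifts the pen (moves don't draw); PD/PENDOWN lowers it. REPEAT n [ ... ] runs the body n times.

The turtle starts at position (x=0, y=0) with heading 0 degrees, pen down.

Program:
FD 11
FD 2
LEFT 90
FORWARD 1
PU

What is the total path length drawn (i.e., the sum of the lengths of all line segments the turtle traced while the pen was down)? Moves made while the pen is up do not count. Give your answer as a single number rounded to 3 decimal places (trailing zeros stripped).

Answer: 14

Derivation:
Executing turtle program step by step:
Start: pos=(0,0), heading=0, pen down
FD 11: (0,0) -> (11,0) [heading=0, draw]
FD 2: (11,0) -> (13,0) [heading=0, draw]
LT 90: heading 0 -> 90
FD 1: (13,0) -> (13,1) [heading=90, draw]
PU: pen up
Final: pos=(13,1), heading=90, 3 segment(s) drawn

Segment lengths:
  seg 1: (0,0) -> (11,0), length = 11
  seg 2: (11,0) -> (13,0), length = 2
  seg 3: (13,0) -> (13,1), length = 1
Total = 14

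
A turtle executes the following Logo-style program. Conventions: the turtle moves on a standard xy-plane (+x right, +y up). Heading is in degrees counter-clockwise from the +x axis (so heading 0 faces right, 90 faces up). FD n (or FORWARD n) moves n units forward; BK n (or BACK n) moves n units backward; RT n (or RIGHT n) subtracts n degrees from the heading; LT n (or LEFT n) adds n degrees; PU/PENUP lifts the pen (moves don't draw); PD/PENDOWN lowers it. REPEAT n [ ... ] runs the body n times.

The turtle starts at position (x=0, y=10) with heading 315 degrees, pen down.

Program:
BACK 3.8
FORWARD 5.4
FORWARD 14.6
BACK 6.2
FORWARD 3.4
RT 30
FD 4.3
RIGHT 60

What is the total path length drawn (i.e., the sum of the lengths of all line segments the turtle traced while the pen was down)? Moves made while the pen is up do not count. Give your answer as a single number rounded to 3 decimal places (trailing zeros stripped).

Executing turtle program step by step:
Start: pos=(0,10), heading=315, pen down
BK 3.8: (0,10) -> (-2.687,12.687) [heading=315, draw]
FD 5.4: (-2.687,12.687) -> (1.131,8.869) [heading=315, draw]
FD 14.6: (1.131,8.869) -> (11.455,-1.455) [heading=315, draw]
BK 6.2: (11.455,-1.455) -> (7.071,2.929) [heading=315, draw]
FD 3.4: (7.071,2.929) -> (9.475,0.525) [heading=315, draw]
RT 30: heading 315 -> 285
FD 4.3: (9.475,0.525) -> (10.588,-3.629) [heading=285, draw]
RT 60: heading 285 -> 225
Final: pos=(10.588,-3.629), heading=225, 6 segment(s) drawn

Segment lengths:
  seg 1: (0,10) -> (-2.687,12.687), length = 3.8
  seg 2: (-2.687,12.687) -> (1.131,8.869), length = 5.4
  seg 3: (1.131,8.869) -> (11.455,-1.455), length = 14.6
  seg 4: (11.455,-1.455) -> (7.071,2.929), length = 6.2
  seg 5: (7.071,2.929) -> (9.475,0.525), length = 3.4
  seg 6: (9.475,0.525) -> (10.588,-3.629), length = 4.3
Total = 37.7

Answer: 37.7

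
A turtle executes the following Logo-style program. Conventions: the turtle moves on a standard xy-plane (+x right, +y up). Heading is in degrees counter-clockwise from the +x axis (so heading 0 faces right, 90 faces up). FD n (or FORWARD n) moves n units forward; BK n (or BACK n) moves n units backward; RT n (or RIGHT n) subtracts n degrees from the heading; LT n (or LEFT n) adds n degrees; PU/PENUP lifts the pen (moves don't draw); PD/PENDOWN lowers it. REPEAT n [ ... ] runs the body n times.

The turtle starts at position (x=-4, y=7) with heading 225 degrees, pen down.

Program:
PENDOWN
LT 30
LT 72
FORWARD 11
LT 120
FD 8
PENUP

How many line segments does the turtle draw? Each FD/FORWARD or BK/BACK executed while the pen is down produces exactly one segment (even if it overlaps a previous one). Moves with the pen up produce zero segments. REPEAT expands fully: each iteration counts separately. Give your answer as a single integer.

Answer: 2

Derivation:
Executing turtle program step by step:
Start: pos=(-4,7), heading=225, pen down
PD: pen down
LT 30: heading 225 -> 255
LT 72: heading 255 -> 327
FD 11: (-4,7) -> (5.225,1.009) [heading=327, draw]
LT 120: heading 327 -> 87
FD 8: (5.225,1.009) -> (5.644,8.998) [heading=87, draw]
PU: pen up
Final: pos=(5.644,8.998), heading=87, 2 segment(s) drawn
Segments drawn: 2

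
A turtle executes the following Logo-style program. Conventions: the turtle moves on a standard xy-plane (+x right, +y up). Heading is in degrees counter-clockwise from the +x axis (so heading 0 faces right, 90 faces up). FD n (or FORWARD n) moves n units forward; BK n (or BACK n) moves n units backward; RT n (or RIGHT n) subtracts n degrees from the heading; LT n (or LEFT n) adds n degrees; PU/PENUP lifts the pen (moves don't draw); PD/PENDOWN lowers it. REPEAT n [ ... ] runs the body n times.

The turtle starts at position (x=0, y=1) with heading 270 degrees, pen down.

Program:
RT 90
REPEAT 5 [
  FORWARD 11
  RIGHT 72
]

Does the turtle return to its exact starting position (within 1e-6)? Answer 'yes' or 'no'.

Answer: yes

Derivation:
Executing turtle program step by step:
Start: pos=(0,1), heading=270, pen down
RT 90: heading 270 -> 180
REPEAT 5 [
  -- iteration 1/5 --
  FD 11: (0,1) -> (-11,1) [heading=180, draw]
  RT 72: heading 180 -> 108
  -- iteration 2/5 --
  FD 11: (-11,1) -> (-14.399,11.462) [heading=108, draw]
  RT 72: heading 108 -> 36
  -- iteration 3/5 --
  FD 11: (-14.399,11.462) -> (-5.5,17.927) [heading=36, draw]
  RT 72: heading 36 -> 324
  -- iteration 4/5 --
  FD 11: (-5.5,17.927) -> (3.399,11.462) [heading=324, draw]
  RT 72: heading 324 -> 252
  -- iteration 5/5 --
  FD 11: (3.399,11.462) -> (0,1) [heading=252, draw]
  RT 72: heading 252 -> 180
]
Final: pos=(0,1), heading=180, 5 segment(s) drawn

Start position: (0, 1)
Final position: (0, 1)
Distance = 0; < 1e-6 -> CLOSED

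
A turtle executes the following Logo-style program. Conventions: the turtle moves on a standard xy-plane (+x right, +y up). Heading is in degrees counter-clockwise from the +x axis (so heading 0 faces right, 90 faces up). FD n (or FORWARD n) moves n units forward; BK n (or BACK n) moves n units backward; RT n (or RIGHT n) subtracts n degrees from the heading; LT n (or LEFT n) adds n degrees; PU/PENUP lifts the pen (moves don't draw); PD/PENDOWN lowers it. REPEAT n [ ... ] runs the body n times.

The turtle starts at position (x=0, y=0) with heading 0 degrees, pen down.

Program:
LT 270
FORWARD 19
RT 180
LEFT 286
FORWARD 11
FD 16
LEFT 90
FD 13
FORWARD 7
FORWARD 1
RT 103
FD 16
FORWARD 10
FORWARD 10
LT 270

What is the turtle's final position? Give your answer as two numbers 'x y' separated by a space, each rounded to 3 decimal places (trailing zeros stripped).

Executing turtle program step by step:
Start: pos=(0,0), heading=0, pen down
LT 270: heading 0 -> 270
FD 19: (0,0) -> (0,-19) [heading=270, draw]
RT 180: heading 270 -> 90
LT 286: heading 90 -> 16
FD 11: (0,-19) -> (10.574,-15.968) [heading=16, draw]
FD 16: (10.574,-15.968) -> (25.954,-11.558) [heading=16, draw]
LT 90: heading 16 -> 106
FD 13: (25.954,-11.558) -> (22.371,0.939) [heading=106, draw]
FD 7: (22.371,0.939) -> (20.441,7.667) [heading=106, draw]
FD 1: (20.441,7.667) -> (20.166,8.629) [heading=106, draw]
RT 103: heading 106 -> 3
FD 16: (20.166,8.629) -> (36.144,9.466) [heading=3, draw]
FD 10: (36.144,9.466) -> (46.13,9.989) [heading=3, draw]
FD 10: (46.13,9.989) -> (56.116,10.513) [heading=3, draw]
LT 270: heading 3 -> 273
Final: pos=(56.116,10.513), heading=273, 9 segment(s) drawn

Answer: 56.116 10.513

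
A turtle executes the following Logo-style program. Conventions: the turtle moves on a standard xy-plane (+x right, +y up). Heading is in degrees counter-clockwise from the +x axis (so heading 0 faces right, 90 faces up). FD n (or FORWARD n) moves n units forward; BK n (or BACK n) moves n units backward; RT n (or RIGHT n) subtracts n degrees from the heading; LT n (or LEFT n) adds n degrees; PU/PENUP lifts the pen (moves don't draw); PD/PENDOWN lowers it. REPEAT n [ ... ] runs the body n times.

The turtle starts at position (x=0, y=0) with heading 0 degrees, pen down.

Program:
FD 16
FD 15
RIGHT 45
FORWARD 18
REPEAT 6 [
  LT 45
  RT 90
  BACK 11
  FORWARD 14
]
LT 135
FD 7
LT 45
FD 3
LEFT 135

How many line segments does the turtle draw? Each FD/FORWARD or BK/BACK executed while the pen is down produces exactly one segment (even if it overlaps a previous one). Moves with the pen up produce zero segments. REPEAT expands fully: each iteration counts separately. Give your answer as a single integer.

Answer: 17

Derivation:
Executing turtle program step by step:
Start: pos=(0,0), heading=0, pen down
FD 16: (0,0) -> (16,0) [heading=0, draw]
FD 15: (16,0) -> (31,0) [heading=0, draw]
RT 45: heading 0 -> 315
FD 18: (31,0) -> (43.728,-12.728) [heading=315, draw]
REPEAT 6 [
  -- iteration 1/6 --
  LT 45: heading 315 -> 0
  RT 90: heading 0 -> 270
  BK 11: (43.728,-12.728) -> (43.728,-1.728) [heading=270, draw]
  FD 14: (43.728,-1.728) -> (43.728,-15.728) [heading=270, draw]
  -- iteration 2/6 --
  LT 45: heading 270 -> 315
  RT 90: heading 315 -> 225
  BK 11: (43.728,-15.728) -> (51.506,-7.95) [heading=225, draw]
  FD 14: (51.506,-7.95) -> (41.607,-17.849) [heading=225, draw]
  -- iteration 3/6 --
  LT 45: heading 225 -> 270
  RT 90: heading 270 -> 180
  BK 11: (41.607,-17.849) -> (52.607,-17.849) [heading=180, draw]
  FD 14: (52.607,-17.849) -> (38.607,-17.849) [heading=180, draw]
  -- iteration 4/6 --
  LT 45: heading 180 -> 225
  RT 90: heading 225 -> 135
  BK 11: (38.607,-17.849) -> (46.385,-25.627) [heading=135, draw]
  FD 14: (46.385,-25.627) -> (36.485,-15.728) [heading=135, draw]
  -- iteration 5/6 --
  LT 45: heading 135 -> 180
  RT 90: heading 180 -> 90
  BK 11: (36.485,-15.728) -> (36.485,-26.728) [heading=90, draw]
  FD 14: (36.485,-26.728) -> (36.485,-12.728) [heading=90, draw]
  -- iteration 6/6 --
  LT 45: heading 90 -> 135
  RT 90: heading 135 -> 45
  BK 11: (36.485,-12.728) -> (28.707,-20.506) [heading=45, draw]
  FD 14: (28.707,-20.506) -> (38.607,-10.607) [heading=45, draw]
]
LT 135: heading 45 -> 180
FD 7: (38.607,-10.607) -> (31.607,-10.607) [heading=180, draw]
LT 45: heading 180 -> 225
FD 3: (31.607,-10.607) -> (29.485,-12.728) [heading=225, draw]
LT 135: heading 225 -> 0
Final: pos=(29.485,-12.728), heading=0, 17 segment(s) drawn
Segments drawn: 17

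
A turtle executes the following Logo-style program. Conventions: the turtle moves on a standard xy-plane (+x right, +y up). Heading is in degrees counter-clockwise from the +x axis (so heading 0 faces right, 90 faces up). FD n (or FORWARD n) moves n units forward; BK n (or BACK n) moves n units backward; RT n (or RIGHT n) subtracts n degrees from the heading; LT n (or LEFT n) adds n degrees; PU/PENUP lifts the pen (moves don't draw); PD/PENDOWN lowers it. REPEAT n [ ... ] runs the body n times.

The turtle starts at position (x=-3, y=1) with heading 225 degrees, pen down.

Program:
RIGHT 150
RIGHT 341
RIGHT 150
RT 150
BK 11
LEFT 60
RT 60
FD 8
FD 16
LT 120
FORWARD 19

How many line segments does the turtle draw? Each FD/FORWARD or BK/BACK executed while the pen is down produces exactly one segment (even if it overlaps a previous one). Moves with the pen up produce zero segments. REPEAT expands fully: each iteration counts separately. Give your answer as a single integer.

Answer: 4

Derivation:
Executing turtle program step by step:
Start: pos=(-3,1), heading=225, pen down
RT 150: heading 225 -> 75
RT 341: heading 75 -> 94
RT 150: heading 94 -> 304
RT 150: heading 304 -> 154
BK 11: (-3,1) -> (6.887,-3.822) [heading=154, draw]
LT 60: heading 154 -> 214
RT 60: heading 214 -> 154
FD 8: (6.887,-3.822) -> (-0.304,-0.315) [heading=154, draw]
FD 16: (-0.304,-0.315) -> (-14.684,6.699) [heading=154, draw]
LT 120: heading 154 -> 274
FD 19: (-14.684,6.699) -> (-13.359,-12.255) [heading=274, draw]
Final: pos=(-13.359,-12.255), heading=274, 4 segment(s) drawn
Segments drawn: 4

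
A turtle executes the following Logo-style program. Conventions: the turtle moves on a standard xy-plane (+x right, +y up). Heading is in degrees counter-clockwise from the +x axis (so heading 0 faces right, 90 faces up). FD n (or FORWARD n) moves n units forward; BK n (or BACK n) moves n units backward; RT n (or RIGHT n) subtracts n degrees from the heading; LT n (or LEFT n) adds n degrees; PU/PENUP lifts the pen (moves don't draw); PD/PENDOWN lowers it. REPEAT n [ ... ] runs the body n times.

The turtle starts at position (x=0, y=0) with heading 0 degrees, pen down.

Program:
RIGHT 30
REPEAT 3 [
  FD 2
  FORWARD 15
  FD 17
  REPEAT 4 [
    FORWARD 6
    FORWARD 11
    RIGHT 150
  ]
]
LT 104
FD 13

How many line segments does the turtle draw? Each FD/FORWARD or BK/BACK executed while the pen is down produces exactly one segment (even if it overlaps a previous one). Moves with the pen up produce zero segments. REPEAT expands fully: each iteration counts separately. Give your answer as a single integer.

Executing turtle program step by step:
Start: pos=(0,0), heading=0, pen down
RT 30: heading 0 -> 330
REPEAT 3 [
  -- iteration 1/3 --
  FD 2: (0,0) -> (1.732,-1) [heading=330, draw]
  FD 15: (1.732,-1) -> (14.722,-8.5) [heading=330, draw]
  FD 17: (14.722,-8.5) -> (29.445,-17) [heading=330, draw]
  REPEAT 4 [
    -- iteration 1/4 --
    FD 6: (29.445,-17) -> (34.641,-20) [heading=330, draw]
    FD 11: (34.641,-20) -> (44.167,-25.5) [heading=330, draw]
    RT 150: heading 330 -> 180
    -- iteration 2/4 --
    FD 6: (44.167,-25.5) -> (38.167,-25.5) [heading=180, draw]
    FD 11: (38.167,-25.5) -> (27.167,-25.5) [heading=180, draw]
    RT 150: heading 180 -> 30
    -- iteration 3/4 --
    FD 6: (27.167,-25.5) -> (32.363,-22.5) [heading=30, draw]
    FD 11: (32.363,-22.5) -> (41.89,-17) [heading=30, draw]
    RT 150: heading 30 -> 240
    -- iteration 4/4 --
    FD 6: (41.89,-17) -> (38.89,-22.196) [heading=240, draw]
    FD 11: (38.89,-22.196) -> (33.39,-31.722) [heading=240, draw]
    RT 150: heading 240 -> 90
  ]
  -- iteration 2/3 --
  FD 2: (33.39,-31.722) -> (33.39,-29.722) [heading=90, draw]
  FD 15: (33.39,-29.722) -> (33.39,-14.722) [heading=90, draw]
  FD 17: (33.39,-14.722) -> (33.39,2.278) [heading=90, draw]
  REPEAT 4 [
    -- iteration 1/4 --
    FD 6: (33.39,2.278) -> (33.39,8.278) [heading=90, draw]
    FD 11: (33.39,8.278) -> (33.39,19.278) [heading=90, draw]
    RT 150: heading 90 -> 300
    -- iteration 2/4 --
    FD 6: (33.39,19.278) -> (36.39,14.081) [heading=300, draw]
    FD 11: (36.39,14.081) -> (41.89,4.555) [heading=300, draw]
    RT 150: heading 300 -> 150
    -- iteration 3/4 --
    FD 6: (41.89,4.555) -> (36.694,7.555) [heading=150, draw]
    FD 11: (36.694,7.555) -> (27.167,13.055) [heading=150, draw]
    RT 150: heading 150 -> 0
    -- iteration 4/4 --
    FD 6: (27.167,13.055) -> (33.167,13.055) [heading=0, draw]
    FD 11: (33.167,13.055) -> (44.167,13.055) [heading=0, draw]
    RT 150: heading 0 -> 210
  ]
  -- iteration 3/3 --
  FD 2: (44.167,13.055) -> (42.435,12.055) [heading=210, draw]
  FD 15: (42.435,12.055) -> (29.445,4.555) [heading=210, draw]
  FD 17: (29.445,4.555) -> (14.722,-3.945) [heading=210, draw]
  REPEAT 4 [
    -- iteration 1/4 --
    FD 6: (14.722,-3.945) -> (9.526,-6.945) [heading=210, draw]
    FD 11: (9.526,-6.945) -> (0,-12.445) [heading=210, draw]
    RT 150: heading 210 -> 60
    -- iteration 2/4 --
    FD 6: (0,-12.445) -> (3,-7.249) [heading=60, draw]
    FD 11: (3,-7.249) -> (8.5,2.278) [heading=60, draw]
    RT 150: heading 60 -> 270
    -- iteration 3/4 --
    FD 6: (8.5,2.278) -> (8.5,-3.722) [heading=270, draw]
    FD 11: (8.5,-3.722) -> (8.5,-14.722) [heading=270, draw]
    RT 150: heading 270 -> 120
    -- iteration 4/4 --
    FD 6: (8.5,-14.722) -> (5.5,-9.526) [heading=120, draw]
    FD 11: (5.5,-9.526) -> (0,0) [heading=120, draw]
    RT 150: heading 120 -> 330
  ]
]
LT 104: heading 330 -> 74
FD 13: (0,0) -> (3.583,12.496) [heading=74, draw]
Final: pos=(3.583,12.496), heading=74, 34 segment(s) drawn
Segments drawn: 34

Answer: 34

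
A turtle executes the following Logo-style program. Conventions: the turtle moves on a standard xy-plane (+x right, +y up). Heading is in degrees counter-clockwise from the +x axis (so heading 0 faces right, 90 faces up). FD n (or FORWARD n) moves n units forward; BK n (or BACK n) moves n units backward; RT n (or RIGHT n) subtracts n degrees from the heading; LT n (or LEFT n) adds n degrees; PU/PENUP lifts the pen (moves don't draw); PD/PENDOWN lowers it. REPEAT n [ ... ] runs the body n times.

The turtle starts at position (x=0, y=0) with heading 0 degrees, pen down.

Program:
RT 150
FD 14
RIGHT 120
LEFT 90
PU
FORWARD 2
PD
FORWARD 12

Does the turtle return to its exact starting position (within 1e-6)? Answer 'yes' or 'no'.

Answer: no

Derivation:
Executing turtle program step by step:
Start: pos=(0,0), heading=0, pen down
RT 150: heading 0 -> 210
FD 14: (0,0) -> (-12.124,-7) [heading=210, draw]
RT 120: heading 210 -> 90
LT 90: heading 90 -> 180
PU: pen up
FD 2: (-12.124,-7) -> (-14.124,-7) [heading=180, move]
PD: pen down
FD 12: (-14.124,-7) -> (-26.124,-7) [heading=180, draw]
Final: pos=(-26.124,-7), heading=180, 2 segment(s) drawn

Start position: (0, 0)
Final position: (-26.124, -7)
Distance = 27.046; >= 1e-6 -> NOT closed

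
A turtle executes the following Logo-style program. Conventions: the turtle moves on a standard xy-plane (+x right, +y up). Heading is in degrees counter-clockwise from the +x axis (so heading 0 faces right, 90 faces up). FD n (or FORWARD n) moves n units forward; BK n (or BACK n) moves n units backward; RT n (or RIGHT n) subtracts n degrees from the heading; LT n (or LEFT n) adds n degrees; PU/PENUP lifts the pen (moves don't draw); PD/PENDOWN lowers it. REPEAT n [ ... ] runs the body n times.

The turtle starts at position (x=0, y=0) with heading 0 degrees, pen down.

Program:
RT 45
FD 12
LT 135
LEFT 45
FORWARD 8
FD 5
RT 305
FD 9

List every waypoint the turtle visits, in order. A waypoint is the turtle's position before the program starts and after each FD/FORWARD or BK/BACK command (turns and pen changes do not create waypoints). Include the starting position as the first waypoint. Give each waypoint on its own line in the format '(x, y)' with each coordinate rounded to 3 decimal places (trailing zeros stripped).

Answer: (0, 0)
(8.485, -8.485)
(2.828, -2.828)
(-0.707, 0.707)
(-9.57, -0.856)

Derivation:
Executing turtle program step by step:
Start: pos=(0,0), heading=0, pen down
RT 45: heading 0 -> 315
FD 12: (0,0) -> (8.485,-8.485) [heading=315, draw]
LT 135: heading 315 -> 90
LT 45: heading 90 -> 135
FD 8: (8.485,-8.485) -> (2.828,-2.828) [heading=135, draw]
FD 5: (2.828,-2.828) -> (-0.707,0.707) [heading=135, draw]
RT 305: heading 135 -> 190
FD 9: (-0.707,0.707) -> (-9.57,-0.856) [heading=190, draw]
Final: pos=(-9.57,-0.856), heading=190, 4 segment(s) drawn
Waypoints (5 total):
(0, 0)
(8.485, -8.485)
(2.828, -2.828)
(-0.707, 0.707)
(-9.57, -0.856)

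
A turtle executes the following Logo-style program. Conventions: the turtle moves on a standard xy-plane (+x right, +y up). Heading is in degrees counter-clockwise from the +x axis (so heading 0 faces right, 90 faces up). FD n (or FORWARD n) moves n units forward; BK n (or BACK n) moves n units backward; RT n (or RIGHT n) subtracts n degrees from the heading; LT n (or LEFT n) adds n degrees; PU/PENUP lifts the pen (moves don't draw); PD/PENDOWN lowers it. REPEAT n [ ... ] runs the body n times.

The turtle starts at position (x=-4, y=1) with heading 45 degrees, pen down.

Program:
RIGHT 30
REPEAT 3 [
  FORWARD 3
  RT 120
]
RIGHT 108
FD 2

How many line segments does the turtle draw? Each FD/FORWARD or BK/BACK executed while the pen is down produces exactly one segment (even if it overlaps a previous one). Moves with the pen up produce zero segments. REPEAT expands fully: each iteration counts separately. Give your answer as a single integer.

Executing turtle program step by step:
Start: pos=(-4,1), heading=45, pen down
RT 30: heading 45 -> 15
REPEAT 3 [
  -- iteration 1/3 --
  FD 3: (-4,1) -> (-1.102,1.776) [heading=15, draw]
  RT 120: heading 15 -> 255
  -- iteration 2/3 --
  FD 3: (-1.102,1.776) -> (-1.879,-1.121) [heading=255, draw]
  RT 120: heading 255 -> 135
  -- iteration 3/3 --
  FD 3: (-1.879,-1.121) -> (-4,1) [heading=135, draw]
  RT 120: heading 135 -> 15
]
RT 108: heading 15 -> 267
FD 2: (-4,1) -> (-4.105,-0.997) [heading=267, draw]
Final: pos=(-4.105,-0.997), heading=267, 4 segment(s) drawn
Segments drawn: 4

Answer: 4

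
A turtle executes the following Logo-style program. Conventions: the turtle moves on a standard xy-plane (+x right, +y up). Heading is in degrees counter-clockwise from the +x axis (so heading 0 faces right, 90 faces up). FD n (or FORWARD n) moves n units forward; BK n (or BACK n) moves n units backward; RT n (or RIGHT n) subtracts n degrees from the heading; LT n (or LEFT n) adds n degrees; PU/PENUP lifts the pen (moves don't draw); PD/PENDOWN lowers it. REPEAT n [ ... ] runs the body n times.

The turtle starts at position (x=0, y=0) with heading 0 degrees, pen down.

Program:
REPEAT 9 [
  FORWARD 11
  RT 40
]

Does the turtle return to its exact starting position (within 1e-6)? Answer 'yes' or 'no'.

Executing turtle program step by step:
Start: pos=(0,0), heading=0, pen down
REPEAT 9 [
  -- iteration 1/9 --
  FD 11: (0,0) -> (11,0) [heading=0, draw]
  RT 40: heading 0 -> 320
  -- iteration 2/9 --
  FD 11: (11,0) -> (19.426,-7.071) [heading=320, draw]
  RT 40: heading 320 -> 280
  -- iteration 3/9 --
  FD 11: (19.426,-7.071) -> (21.337,-17.904) [heading=280, draw]
  RT 40: heading 280 -> 240
  -- iteration 4/9 --
  FD 11: (21.337,-17.904) -> (15.837,-27.43) [heading=240, draw]
  RT 40: heading 240 -> 200
  -- iteration 5/9 --
  FD 11: (15.837,-27.43) -> (5.5,-31.192) [heading=200, draw]
  RT 40: heading 200 -> 160
  -- iteration 6/9 --
  FD 11: (5.5,-31.192) -> (-4.837,-27.43) [heading=160, draw]
  RT 40: heading 160 -> 120
  -- iteration 7/9 --
  FD 11: (-4.837,-27.43) -> (-10.337,-17.904) [heading=120, draw]
  RT 40: heading 120 -> 80
  -- iteration 8/9 --
  FD 11: (-10.337,-17.904) -> (-8.426,-7.071) [heading=80, draw]
  RT 40: heading 80 -> 40
  -- iteration 9/9 --
  FD 11: (-8.426,-7.071) -> (0,0) [heading=40, draw]
  RT 40: heading 40 -> 0
]
Final: pos=(0,0), heading=0, 9 segment(s) drawn

Start position: (0, 0)
Final position: (0, 0)
Distance = 0; < 1e-6 -> CLOSED

Answer: yes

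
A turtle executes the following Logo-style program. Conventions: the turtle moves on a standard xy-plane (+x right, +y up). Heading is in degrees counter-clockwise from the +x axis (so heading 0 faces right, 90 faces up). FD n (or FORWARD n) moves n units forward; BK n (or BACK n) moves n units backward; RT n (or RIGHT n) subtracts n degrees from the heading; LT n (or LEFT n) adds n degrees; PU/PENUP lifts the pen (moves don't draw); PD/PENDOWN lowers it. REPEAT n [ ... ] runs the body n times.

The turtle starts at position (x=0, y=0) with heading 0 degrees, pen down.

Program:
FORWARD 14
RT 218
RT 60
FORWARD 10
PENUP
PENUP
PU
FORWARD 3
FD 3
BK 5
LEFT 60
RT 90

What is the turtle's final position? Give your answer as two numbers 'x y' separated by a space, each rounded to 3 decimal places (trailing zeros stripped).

Executing turtle program step by step:
Start: pos=(0,0), heading=0, pen down
FD 14: (0,0) -> (14,0) [heading=0, draw]
RT 218: heading 0 -> 142
RT 60: heading 142 -> 82
FD 10: (14,0) -> (15.392,9.903) [heading=82, draw]
PU: pen up
PU: pen up
PU: pen up
FD 3: (15.392,9.903) -> (15.809,12.873) [heading=82, move]
FD 3: (15.809,12.873) -> (16.227,15.844) [heading=82, move]
BK 5: (16.227,15.844) -> (15.531,10.893) [heading=82, move]
LT 60: heading 82 -> 142
RT 90: heading 142 -> 52
Final: pos=(15.531,10.893), heading=52, 2 segment(s) drawn

Answer: 15.531 10.893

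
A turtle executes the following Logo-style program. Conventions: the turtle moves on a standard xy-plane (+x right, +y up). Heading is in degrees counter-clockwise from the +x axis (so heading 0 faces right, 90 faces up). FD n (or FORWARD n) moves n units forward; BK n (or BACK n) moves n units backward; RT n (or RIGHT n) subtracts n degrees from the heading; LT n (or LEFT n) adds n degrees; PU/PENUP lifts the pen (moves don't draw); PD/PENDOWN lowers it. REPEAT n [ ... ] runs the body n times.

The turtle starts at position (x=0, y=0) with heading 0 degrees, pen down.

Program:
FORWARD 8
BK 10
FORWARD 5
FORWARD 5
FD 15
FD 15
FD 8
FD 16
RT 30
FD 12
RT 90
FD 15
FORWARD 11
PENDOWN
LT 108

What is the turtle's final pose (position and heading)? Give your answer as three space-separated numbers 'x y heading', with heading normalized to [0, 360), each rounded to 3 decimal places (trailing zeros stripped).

Answer: 59.392 -28.517 348

Derivation:
Executing turtle program step by step:
Start: pos=(0,0), heading=0, pen down
FD 8: (0,0) -> (8,0) [heading=0, draw]
BK 10: (8,0) -> (-2,0) [heading=0, draw]
FD 5: (-2,0) -> (3,0) [heading=0, draw]
FD 5: (3,0) -> (8,0) [heading=0, draw]
FD 15: (8,0) -> (23,0) [heading=0, draw]
FD 15: (23,0) -> (38,0) [heading=0, draw]
FD 8: (38,0) -> (46,0) [heading=0, draw]
FD 16: (46,0) -> (62,0) [heading=0, draw]
RT 30: heading 0 -> 330
FD 12: (62,0) -> (72.392,-6) [heading=330, draw]
RT 90: heading 330 -> 240
FD 15: (72.392,-6) -> (64.892,-18.99) [heading=240, draw]
FD 11: (64.892,-18.99) -> (59.392,-28.517) [heading=240, draw]
PD: pen down
LT 108: heading 240 -> 348
Final: pos=(59.392,-28.517), heading=348, 11 segment(s) drawn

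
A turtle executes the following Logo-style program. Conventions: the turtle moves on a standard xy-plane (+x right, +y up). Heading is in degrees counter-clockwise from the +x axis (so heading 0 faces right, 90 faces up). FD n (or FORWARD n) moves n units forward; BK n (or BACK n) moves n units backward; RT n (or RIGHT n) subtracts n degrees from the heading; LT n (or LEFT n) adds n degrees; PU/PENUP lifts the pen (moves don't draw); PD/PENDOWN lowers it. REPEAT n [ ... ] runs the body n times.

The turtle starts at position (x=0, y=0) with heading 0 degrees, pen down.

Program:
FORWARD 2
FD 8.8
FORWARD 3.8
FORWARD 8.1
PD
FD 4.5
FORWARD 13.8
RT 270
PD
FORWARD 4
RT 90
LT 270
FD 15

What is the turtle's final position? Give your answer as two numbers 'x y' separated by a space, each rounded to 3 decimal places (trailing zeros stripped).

Answer: 41 -11

Derivation:
Executing turtle program step by step:
Start: pos=(0,0), heading=0, pen down
FD 2: (0,0) -> (2,0) [heading=0, draw]
FD 8.8: (2,0) -> (10.8,0) [heading=0, draw]
FD 3.8: (10.8,0) -> (14.6,0) [heading=0, draw]
FD 8.1: (14.6,0) -> (22.7,0) [heading=0, draw]
PD: pen down
FD 4.5: (22.7,0) -> (27.2,0) [heading=0, draw]
FD 13.8: (27.2,0) -> (41,0) [heading=0, draw]
RT 270: heading 0 -> 90
PD: pen down
FD 4: (41,0) -> (41,4) [heading=90, draw]
RT 90: heading 90 -> 0
LT 270: heading 0 -> 270
FD 15: (41,4) -> (41,-11) [heading=270, draw]
Final: pos=(41,-11), heading=270, 8 segment(s) drawn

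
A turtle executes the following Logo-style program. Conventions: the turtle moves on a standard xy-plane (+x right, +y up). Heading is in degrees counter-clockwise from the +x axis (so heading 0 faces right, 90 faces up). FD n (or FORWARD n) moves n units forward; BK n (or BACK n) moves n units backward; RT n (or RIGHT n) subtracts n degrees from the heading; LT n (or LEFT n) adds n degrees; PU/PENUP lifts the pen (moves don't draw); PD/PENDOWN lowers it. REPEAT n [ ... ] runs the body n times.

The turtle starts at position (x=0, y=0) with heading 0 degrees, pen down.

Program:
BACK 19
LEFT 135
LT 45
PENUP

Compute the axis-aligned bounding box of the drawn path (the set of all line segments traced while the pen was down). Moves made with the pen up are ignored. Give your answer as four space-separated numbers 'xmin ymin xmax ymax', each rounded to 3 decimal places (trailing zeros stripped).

Answer: -19 0 0 0

Derivation:
Executing turtle program step by step:
Start: pos=(0,0), heading=0, pen down
BK 19: (0,0) -> (-19,0) [heading=0, draw]
LT 135: heading 0 -> 135
LT 45: heading 135 -> 180
PU: pen up
Final: pos=(-19,0), heading=180, 1 segment(s) drawn

Segment endpoints: x in {-19, 0}, y in {0}
xmin=-19, ymin=0, xmax=0, ymax=0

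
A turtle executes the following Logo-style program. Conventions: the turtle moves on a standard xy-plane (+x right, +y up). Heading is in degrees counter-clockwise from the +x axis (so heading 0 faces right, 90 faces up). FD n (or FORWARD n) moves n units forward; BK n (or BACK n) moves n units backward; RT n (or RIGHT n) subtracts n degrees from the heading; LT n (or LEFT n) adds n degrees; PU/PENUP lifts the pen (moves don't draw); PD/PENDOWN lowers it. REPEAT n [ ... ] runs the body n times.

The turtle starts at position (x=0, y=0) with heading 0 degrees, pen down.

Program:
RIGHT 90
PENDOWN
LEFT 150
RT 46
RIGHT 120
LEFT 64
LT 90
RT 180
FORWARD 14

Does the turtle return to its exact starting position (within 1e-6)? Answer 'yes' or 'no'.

Answer: no

Derivation:
Executing turtle program step by step:
Start: pos=(0,0), heading=0, pen down
RT 90: heading 0 -> 270
PD: pen down
LT 150: heading 270 -> 60
RT 46: heading 60 -> 14
RT 120: heading 14 -> 254
LT 64: heading 254 -> 318
LT 90: heading 318 -> 48
RT 180: heading 48 -> 228
FD 14: (0,0) -> (-9.368,-10.404) [heading=228, draw]
Final: pos=(-9.368,-10.404), heading=228, 1 segment(s) drawn

Start position: (0, 0)
Final position: (-9.368, -10.404)
Distance = 14; >= 1e-6 -> NOT closed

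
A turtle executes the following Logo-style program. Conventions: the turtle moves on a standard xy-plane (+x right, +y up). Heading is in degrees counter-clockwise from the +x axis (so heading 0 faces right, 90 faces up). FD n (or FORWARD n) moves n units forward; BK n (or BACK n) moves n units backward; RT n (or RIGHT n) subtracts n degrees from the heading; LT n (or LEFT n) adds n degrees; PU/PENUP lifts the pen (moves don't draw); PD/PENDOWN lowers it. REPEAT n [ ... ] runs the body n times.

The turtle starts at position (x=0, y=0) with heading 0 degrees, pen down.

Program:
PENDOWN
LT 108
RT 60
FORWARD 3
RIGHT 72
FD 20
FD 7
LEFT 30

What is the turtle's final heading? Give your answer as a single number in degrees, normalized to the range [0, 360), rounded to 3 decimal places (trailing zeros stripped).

Answer: 6

Derivation:
Executing turtle program step by step:
Start: pos=(0,0), heading=0, pen down
PD: pen down
LT 108: heading 0 -> 108
RT 60: heading 108 -> 48
FD 3: (0,0) -> (2.007,2.229) [heading=48, draw]
RT 72: heading 48 -> 336
FD 20: (2.007,2.229) -> (20.278,-5.905) [heading=336, draw]
FD 7: (20.278,-5.905) -> (26.673,-8.752) [heading=336, draw]
LT 30: heading 336 -> 6
Final: pos=(26.673,-8.752), heading=6, 3 segment(s) drawn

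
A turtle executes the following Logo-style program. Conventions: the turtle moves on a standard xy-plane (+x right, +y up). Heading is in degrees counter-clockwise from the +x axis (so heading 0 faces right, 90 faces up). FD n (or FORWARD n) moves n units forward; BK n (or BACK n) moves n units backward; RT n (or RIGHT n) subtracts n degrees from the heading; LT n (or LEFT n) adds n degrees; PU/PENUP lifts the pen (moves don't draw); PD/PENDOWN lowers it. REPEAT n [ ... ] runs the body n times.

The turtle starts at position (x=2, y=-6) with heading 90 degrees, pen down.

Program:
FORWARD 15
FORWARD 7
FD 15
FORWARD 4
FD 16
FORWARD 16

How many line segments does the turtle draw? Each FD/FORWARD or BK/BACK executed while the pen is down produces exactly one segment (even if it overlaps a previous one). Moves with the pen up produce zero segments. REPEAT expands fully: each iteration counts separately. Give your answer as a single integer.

Executing turtle program step by step:
Start: pos=(2,-6), heading=90, pen down
FD 15: (2,-6) -> (2,9) [heading=90, draw]
FD 7: (2,9) -> (2,16) [heading=90, draw]
FD 15: (2,16) -> (2,31) [heading=90, draw]
FD 4: (2,31) -> (2,35) [heading=90, draw]
FD 16: (2,35) -> (2,51) [heading=90, draw]
FD 16: (2,51) -> (2,67) [heading=90, draw]
Final: pos=(2,67), heading=90, 6 segment(s) drawn
Segments drawn: 6

Answer: 6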